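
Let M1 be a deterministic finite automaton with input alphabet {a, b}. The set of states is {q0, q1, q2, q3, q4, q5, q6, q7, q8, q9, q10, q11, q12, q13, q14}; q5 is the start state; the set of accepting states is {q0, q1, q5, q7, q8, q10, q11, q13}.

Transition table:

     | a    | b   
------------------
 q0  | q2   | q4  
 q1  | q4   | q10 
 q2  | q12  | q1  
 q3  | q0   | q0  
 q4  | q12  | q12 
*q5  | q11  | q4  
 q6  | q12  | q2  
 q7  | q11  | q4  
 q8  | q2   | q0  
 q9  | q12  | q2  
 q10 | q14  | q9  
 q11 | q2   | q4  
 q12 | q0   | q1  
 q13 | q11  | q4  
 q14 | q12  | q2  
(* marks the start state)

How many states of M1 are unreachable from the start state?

5

BFS from q5 reaches {q0, q1, q2, q4, q5, q9, q10, q11, q12, q14}; the 5 state(s) q3, q6, q7, q8, q13 are never visited.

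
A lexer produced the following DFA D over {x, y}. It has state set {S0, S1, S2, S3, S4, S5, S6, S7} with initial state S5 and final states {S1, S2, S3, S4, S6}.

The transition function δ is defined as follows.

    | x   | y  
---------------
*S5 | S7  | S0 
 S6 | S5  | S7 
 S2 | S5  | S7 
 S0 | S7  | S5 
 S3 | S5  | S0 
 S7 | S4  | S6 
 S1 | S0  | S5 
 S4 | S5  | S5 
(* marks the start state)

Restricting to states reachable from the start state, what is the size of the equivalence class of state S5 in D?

2

First remove the unreachable states {S1,S2,S3}; 5 states remain.
P0 = {S4,S6} | {S0,S5,S7}.
Split {S0,S5,S7} by δ(·,x) → {S0,S5} and {S7}.
Split {S4,S6} by δ(·,y) → {S4} and {S6}.
No further refinement is possible. Final partition (4 blocks): {S4} | {S0,S5} | {S7} | {S6}.
State S5 belongs to the block {S0,S5}, which has 2 states.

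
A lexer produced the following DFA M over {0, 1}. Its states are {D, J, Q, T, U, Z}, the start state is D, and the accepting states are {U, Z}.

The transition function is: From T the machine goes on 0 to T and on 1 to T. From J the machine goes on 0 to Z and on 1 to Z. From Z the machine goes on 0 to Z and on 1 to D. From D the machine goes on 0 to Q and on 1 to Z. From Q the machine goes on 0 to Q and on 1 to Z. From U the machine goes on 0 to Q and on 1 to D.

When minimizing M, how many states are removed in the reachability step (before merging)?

No path from D leads to J, T, U; the other 3 states are all reachable.

3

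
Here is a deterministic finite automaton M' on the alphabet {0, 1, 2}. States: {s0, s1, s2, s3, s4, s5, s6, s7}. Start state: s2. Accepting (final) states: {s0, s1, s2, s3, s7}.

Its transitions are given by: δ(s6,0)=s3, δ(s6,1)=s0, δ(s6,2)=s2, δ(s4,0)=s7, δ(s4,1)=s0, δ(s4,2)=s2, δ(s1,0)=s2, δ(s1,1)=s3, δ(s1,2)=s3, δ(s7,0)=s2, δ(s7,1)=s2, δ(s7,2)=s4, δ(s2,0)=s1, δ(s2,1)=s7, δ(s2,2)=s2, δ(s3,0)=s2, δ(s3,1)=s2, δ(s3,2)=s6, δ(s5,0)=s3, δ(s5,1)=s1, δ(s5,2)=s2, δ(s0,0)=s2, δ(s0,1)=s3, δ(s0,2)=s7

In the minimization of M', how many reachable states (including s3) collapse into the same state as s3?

Reachable states from the start: {s0,s1,s2,s3,s4,s6,s7}. Unreachable: {s5} — drop them.
Initial partition by acceptance: {s0,s1,s2,s3,s7} | {s4,s6}.
Split {s0,s1,s2,s3,s7} by δ(·,2) → {s0,s1,s2} and {s3,s7}.
Refine {s0,s1,s2} on symbol 2: members go to different blocks, giving {s0,s1} and {s2}.
Stable partition: {s0,s1} | {s4,s6} | {s3,s7} | {s2} — 4 equivalence classes.
The equivalence class containing s3 is {s3,s7}, of size 2.

2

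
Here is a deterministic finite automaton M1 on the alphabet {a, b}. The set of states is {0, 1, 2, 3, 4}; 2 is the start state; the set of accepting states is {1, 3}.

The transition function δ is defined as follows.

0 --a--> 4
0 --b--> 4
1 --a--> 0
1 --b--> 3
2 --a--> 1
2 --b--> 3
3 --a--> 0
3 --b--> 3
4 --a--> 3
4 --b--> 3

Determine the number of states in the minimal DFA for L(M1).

P0 = {1,3} | {0,2,4}.
Split {0,2,4} by δ(·,a) → {2,4} and {0}.
Stable partition: {1,3} | {2,4} | {0} — 3 equivalence classes.

3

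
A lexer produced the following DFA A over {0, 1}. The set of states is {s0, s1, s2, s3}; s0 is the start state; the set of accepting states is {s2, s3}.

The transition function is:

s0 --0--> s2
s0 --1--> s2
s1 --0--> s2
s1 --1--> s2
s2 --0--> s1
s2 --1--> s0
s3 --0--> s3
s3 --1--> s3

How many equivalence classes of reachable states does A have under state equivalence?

Reachable states from the start: {s0,s1,s2}. Unreachable: {s3} — drop them.
Initial partition by acceptance: {s2} | {s0,s1}.
No further refinement is possible. Final partition (2 blocks): {s2} | {s0,s1}.

2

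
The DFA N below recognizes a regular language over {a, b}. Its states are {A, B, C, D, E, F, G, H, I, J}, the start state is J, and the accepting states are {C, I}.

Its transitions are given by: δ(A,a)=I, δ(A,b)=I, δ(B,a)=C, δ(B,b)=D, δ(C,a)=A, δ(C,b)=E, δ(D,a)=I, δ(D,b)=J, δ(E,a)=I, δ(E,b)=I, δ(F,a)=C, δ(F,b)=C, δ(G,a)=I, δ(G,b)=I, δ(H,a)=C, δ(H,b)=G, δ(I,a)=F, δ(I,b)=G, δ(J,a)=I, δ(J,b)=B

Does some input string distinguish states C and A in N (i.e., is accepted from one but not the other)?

First remove the unreachable states {H}; 9 states remain.
Start with accepting vs non-accepting: {C,I} | {A,B,D,E,F,G,J}.
Refine {A,B,D,E,F,G,J} on symbol b: members go to different blocks, giving {A,E,F,G} and {B,D,J}.
No further refinement is possible. Final partition (3 blocks): {C,I} | {A,E,F,G} | {B,D,J}.
C and A end up in different blocks, so they are distinguishable. For instance, the string 'ε' is accepted from only C.

Yes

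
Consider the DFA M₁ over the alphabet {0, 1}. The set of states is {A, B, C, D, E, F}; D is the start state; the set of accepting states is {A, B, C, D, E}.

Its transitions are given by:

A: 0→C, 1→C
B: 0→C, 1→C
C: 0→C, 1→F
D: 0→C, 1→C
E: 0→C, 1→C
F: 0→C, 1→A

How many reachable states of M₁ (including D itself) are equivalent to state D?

States {B,E} cannot be reached from the start state, so discard them.
P0 = {A,C,D} | {F}.
On input 1, block {A,C,D} splits into {A,D} and {C}.
The partition is now stable with 3 blocks: {A,D} | {F} | {C}.
State D belongs to the block {A,D}, which has 2 states.

2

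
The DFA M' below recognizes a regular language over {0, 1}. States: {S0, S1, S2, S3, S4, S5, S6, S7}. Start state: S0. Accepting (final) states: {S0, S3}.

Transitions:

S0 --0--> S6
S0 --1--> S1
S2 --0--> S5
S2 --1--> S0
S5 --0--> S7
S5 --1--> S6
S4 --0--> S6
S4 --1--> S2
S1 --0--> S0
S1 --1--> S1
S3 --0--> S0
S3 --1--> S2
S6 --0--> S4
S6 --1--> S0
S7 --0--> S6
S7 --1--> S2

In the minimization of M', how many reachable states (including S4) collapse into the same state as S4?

2

First remove the unreachable states {S3}; 7 states remain.
Start with accepting vs non-accepting: {S0} | {S1,S2,S4,S5,S6,S7}.
On input 0, block {S1,S2,S4,S5,S6,S7} splits into {S2,S4,S5,S6,S7} and {S1}.
On input 1, block {S2,S4,S5,S6,S7} splits into {S4,S5,S7} and {S2,S6}.
On input 0, block {S4,S5,S7} splits into {S4,S7} and {S5}.
On input 0, block {S2,S6} splits into {S2} and {S6}.
The partition is now stable with 6 blocks: {S0} | {S4,S7} | {S1} | {S2} | {S5} | {S6}.
State S4 belongs to the block {S4,S7}, which has 2 states.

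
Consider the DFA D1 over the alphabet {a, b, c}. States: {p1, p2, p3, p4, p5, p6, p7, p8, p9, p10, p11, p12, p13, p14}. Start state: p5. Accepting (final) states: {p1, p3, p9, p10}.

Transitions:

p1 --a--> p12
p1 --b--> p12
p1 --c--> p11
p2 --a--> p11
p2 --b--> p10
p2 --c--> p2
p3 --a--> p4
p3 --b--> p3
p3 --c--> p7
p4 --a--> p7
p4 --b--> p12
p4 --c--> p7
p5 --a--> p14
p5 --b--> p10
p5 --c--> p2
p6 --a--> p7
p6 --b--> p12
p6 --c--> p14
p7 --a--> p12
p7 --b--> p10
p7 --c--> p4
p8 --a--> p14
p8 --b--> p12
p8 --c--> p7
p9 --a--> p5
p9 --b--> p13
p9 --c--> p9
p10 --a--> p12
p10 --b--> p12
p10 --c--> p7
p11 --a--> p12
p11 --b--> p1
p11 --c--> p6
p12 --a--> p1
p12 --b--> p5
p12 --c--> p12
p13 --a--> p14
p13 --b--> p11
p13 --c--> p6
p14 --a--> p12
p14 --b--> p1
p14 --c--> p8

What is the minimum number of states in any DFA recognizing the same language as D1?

States {p3,p9,p13} cannot be reached from the start state, so discard them.
Start with accepting vs non-accepting: {p1,p10} | {p2,p4,p5,p6,p7,p8,p11,p12,p14}.
Refine {p2,p4,p5,p6,p7,p8,p11,p12,p14} on symbol a: members go to different blocks, giving {p2,p4,p5,p6,p7,p8,p11,p14} and {p12}.
Split {p2,p4,p5,p6,p7,p8,p11,p14} by δ(·,a) → {p2,p4,p5,p6,p8} and {p7,p11,p14}.
On input b, block {p2,p4,p5,p6,p8} splits into {p4,p6,p8} and {p2,p5}.
Stable partition: {p1,p10} | {p4,p6,p8} | {p12} | {p7,p11,p14} | {p2,p5} — 5 equivalence classes.

5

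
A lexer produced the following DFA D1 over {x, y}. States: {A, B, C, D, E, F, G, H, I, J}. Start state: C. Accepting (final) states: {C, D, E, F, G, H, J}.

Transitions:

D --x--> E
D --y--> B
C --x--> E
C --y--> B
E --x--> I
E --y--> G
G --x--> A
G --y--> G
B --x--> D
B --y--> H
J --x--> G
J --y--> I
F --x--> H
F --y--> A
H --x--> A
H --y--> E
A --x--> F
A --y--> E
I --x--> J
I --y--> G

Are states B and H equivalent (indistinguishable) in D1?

Every state is reachable, so we keep all 10.
Initial partition by acceptance: {C,D,E,F,G,H,J} | {A,B,I}.
On input x, block {C,D,E,F,G,H,J} splits into {C,D,F,J} and {E,G,H}.
Stable partition: {C,D,F,J} | {A,B,I} | {E,G,H} — 3 equivalence classes.
B and H end up in different blocks, so they are distinguishable. For instance, the string 'ε' is accepted from only H.

No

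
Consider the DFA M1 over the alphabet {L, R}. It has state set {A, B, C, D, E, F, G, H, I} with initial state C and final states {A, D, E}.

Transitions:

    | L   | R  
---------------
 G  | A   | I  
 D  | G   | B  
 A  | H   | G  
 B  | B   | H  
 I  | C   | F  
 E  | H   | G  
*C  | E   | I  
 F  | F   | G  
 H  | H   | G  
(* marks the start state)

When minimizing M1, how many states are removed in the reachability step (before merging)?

2

Starting at C and following transitions, the reachable set is {A, C, E, F, G, H, I}. That leaves B, D unreachable — 2 in total.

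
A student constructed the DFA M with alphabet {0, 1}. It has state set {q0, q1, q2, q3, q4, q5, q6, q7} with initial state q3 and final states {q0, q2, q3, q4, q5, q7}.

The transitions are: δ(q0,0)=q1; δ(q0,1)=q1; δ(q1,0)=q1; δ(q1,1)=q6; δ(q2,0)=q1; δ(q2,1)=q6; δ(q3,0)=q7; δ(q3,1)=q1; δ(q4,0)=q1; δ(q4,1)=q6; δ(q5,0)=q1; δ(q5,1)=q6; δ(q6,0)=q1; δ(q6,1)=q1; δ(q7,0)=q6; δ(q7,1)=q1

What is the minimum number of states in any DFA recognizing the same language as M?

States {q0,q2,q4,q5} cannot be reached from the start state, so discard them.
Initial partition by acceptance: {q3,q7} | {q1,q6}.
Refine {q3,q7} on symbol 0: members go to different blocks, giving {q3} and {q7}.
The partition is now stable with 3 blocks: {q3} | {q1,q6} | {q7}.

3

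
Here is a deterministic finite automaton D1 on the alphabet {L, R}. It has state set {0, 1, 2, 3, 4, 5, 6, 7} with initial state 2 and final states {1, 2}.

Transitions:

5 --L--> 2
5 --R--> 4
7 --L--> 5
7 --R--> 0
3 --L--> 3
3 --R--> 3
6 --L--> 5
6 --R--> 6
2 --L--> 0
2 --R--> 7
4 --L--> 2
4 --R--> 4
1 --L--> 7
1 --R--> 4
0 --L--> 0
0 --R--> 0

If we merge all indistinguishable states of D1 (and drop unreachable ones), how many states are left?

4

Reachable states from the start: {0,2,4,5,7}. Unreachable: {1,3,6} — drop them.
P0 = {2} | {0,4,5,7}.
On input L, block {0,4,5,7} splits into {0,7} and {4,5}.
Refine {0,7} on symbol L: members go to different blocks, giving {0} and {7}.
Stable partition: {2} | {0} | {4,5} | {7} — 4 equivalence classes.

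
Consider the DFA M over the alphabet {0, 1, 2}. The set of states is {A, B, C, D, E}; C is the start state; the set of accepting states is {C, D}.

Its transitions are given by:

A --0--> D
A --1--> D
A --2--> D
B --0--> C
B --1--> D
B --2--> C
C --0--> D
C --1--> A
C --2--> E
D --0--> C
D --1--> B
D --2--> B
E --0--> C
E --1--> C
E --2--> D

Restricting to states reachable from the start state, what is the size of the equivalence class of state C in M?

2

All states are reachable from the start state.
Start with accepting vs non-accepting: {C,D} | {A,B,E}.
No further refinement is possible. Final partition (2 blocks): {C,D} | {A,B,E}.
The equivalence class containing C is {C,D}, of size 2.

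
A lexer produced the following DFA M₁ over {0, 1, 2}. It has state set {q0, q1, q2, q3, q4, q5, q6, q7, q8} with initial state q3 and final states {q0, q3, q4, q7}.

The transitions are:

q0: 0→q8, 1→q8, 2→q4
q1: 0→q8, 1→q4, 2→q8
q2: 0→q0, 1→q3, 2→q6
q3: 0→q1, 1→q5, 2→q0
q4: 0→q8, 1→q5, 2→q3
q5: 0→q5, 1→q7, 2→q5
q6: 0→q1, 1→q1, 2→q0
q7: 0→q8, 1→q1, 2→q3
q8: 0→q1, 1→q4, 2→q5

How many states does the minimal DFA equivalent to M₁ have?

States {q2,q6} cannot be reached from the start state, so discard them.
Initial partition by acceptance: {q0,q3,q4,q7} | {q1,q5,q8}.
No further refinement is possible. Final partition (2 blocks): {q0,q3,q4,q7} | {q1,q5,q8}.

2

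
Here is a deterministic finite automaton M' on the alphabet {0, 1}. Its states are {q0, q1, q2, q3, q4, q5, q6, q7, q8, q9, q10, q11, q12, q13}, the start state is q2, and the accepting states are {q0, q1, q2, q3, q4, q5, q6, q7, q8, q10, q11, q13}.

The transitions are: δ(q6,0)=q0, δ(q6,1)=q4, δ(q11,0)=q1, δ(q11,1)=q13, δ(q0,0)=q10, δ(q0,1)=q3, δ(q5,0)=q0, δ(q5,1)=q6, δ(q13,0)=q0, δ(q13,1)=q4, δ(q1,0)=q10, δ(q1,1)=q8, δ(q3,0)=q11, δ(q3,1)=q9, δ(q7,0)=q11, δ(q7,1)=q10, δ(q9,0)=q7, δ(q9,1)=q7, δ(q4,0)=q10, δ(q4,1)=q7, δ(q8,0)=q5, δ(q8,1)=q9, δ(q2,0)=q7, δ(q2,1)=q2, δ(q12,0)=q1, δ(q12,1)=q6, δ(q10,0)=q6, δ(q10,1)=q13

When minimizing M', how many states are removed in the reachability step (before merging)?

No path from q2 leads to q12; the other 13 states are all reachable.

1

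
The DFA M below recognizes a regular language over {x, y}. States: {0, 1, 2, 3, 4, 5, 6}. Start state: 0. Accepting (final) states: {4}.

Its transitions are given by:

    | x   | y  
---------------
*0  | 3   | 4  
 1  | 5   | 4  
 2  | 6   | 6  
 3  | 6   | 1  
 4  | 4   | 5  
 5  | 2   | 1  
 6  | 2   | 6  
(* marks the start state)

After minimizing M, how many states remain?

4

Every state is reachable, so we keep all 7.
P0 = {4} | {0,1,2,3,5,6}.
Split {0,1,2,3,5,6} by δ(·,y) → {2,3,5,6} and {0,1}.
On input y, block {2,3,5,6} splits into {2,6} and {3,5}.
Stable partition: {4} | {2,6} | {0,1} | {3,5} — 4 equivalence classes.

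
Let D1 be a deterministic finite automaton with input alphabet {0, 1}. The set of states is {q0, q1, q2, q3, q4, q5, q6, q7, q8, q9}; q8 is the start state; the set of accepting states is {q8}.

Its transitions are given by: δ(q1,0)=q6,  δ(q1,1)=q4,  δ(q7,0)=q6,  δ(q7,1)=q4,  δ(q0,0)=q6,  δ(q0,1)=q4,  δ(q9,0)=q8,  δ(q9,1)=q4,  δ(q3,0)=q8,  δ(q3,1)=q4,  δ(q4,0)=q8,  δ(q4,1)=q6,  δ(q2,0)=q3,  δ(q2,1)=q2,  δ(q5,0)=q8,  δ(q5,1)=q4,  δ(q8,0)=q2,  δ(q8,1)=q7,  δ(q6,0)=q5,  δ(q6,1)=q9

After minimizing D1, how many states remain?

6

Reachable states from the start: {q2,q3,q4,q5,q6,q7,q8,q9}. Unreachable: {q0,q1} — drop them.
Start with accepting vs non-accepting: {q8} | {q2,q3,q4,q5,q6,q7,q9}.
Refine {q2,q3,q4,q5,q6,q7,q9} on symbol 0: members go to different blocks, giving {q3,q4,q5,q9} and {q2,q6,q7}.
Split {q3,q4,q5,q9} by δ(·,1) → {q3,q5,q9} and {q4}.
Split {q2,q6,q7} by δ(·,0) → {q2,q6} and {q7}.
Refine {q2,q6} on symbol 1: members go to different blocks, giving {q2} and {q6}.
Stable partition: {q8} | {q3,q5,q9} | {q2} | {q4} | {q7} | {q6} — 6 equivalence classes.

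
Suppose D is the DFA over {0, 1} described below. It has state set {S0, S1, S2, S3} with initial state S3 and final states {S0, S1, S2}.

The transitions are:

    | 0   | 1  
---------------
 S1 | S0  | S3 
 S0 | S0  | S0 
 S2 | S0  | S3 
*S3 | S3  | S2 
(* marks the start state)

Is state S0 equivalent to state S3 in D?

Reachable states from the start: {S0,S2,S3}. Unreachable: {S1} — drop them.
Start with accepting vs non-accepting: {S0,S2} | {S3}.
Refine {S0,S2} on symbol 1: members go to different blocks, giving {S0} and {S2}.
No further refinement is possible. Final partition (3 blocks): {S0} | {S3} | {S2}.
S0 and S3 end up in different blocks, so they are distinguishable. For instance, the string 'ε' is accepted from only S0.

No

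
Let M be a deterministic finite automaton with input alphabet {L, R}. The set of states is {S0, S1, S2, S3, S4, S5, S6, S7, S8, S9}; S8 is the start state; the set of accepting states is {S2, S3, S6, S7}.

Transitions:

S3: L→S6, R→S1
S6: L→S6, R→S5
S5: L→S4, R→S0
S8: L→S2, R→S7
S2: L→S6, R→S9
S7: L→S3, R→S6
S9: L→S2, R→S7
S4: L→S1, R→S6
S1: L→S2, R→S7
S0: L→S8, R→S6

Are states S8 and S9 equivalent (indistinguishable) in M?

Every state is reachable, so we keep all 10.
P0 = {S2,S3,S6,S7} | {S0,S1,S4,S5,S8,S9}.
On input R, block {S2,S3,S6,S7} splits into {S2,S3,S6} and {S7}.
Refine {S0,S1,S4,S5,S8,S9} on symbol L: members go to different blocks, giving {S0,S4,S5} and {S1,S8,S9}.
Refine {S2,S3,S6} on symbol R: members go to different blocks, giving {S2,S3} and {S6}.
Split {S0,S4,S5} by δ(·,L) → {S0,S4} and {S5}.
The partition is now stable with 6 blocks: {S2,S3} | {S0,S4} | {S7} | {S1,S8,S9} | {S6} | {S5}.
S8 and S9 lie in the same block of the stable partition, so they are equivalent — no string distinguishes them.

Yes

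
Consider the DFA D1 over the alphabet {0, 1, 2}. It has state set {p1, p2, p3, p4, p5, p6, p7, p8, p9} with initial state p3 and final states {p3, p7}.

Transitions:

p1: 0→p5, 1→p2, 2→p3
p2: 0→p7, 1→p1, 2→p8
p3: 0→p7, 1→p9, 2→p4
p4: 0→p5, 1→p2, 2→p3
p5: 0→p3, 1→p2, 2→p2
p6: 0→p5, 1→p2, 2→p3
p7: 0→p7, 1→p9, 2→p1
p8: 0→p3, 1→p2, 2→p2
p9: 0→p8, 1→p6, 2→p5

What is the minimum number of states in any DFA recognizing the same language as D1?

5

All states are reachable from the start state.
P0 = {p3,p7} | {p1,p2,p4,p5,p6,p8,p9}.
Refine {p1,p2,p4,p5,p6,p8,p9} on symbol 0: members go to different blocks, giving {p1,p4,p6,p9} and {p2,p5,p8}.
Refine {p1,p4,p6,p9} on symbol 1: members go to different blocks, giving {p1,p4,p6} and {p9}.
Refine {p2,p5,p8} on symbol 1: members go to different blocks, giving {p5,p8} and {p2}.
No further refinement is possible. Final partition (5 blocks): {p3,p7} | {p1,p4,p6} | {p5,p8} | {p9} | {p2}.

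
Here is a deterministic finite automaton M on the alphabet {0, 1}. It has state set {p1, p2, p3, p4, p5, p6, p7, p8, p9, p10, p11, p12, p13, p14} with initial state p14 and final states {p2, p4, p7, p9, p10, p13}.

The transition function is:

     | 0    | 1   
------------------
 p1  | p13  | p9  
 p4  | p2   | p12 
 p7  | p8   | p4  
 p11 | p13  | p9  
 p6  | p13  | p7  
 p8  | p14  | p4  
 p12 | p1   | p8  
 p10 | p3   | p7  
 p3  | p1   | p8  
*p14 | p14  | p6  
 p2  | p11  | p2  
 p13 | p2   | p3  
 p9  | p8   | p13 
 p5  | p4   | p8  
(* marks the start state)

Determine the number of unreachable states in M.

Starting at p14 and following transitions, the reachable set is {p1, p2, p3, p4, p6, p7, p8, p9, p11, p12, p13, p14}. That leaves p5, p10 unreachable — 2 in total.

2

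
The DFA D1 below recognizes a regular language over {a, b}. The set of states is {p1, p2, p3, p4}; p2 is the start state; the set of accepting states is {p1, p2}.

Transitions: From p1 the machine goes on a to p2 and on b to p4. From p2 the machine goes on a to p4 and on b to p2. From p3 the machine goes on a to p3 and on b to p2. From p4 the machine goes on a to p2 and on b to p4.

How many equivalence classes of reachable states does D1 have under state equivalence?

2

States {p1,p3} cannot be reached from the start state, so discard them.
P0 = {p2} | {p4}.
No further refinement is possible. Final partition (2 blocks): {p2} | {p4}.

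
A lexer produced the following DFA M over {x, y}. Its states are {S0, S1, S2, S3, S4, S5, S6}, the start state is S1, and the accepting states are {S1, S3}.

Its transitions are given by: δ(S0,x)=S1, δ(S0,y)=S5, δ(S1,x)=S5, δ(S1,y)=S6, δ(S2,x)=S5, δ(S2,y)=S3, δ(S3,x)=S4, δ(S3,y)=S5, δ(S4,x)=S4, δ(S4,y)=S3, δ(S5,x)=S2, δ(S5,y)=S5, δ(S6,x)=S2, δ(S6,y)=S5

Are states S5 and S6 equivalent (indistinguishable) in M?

Reachable states from the start: {S1,S2,S3,S4,S5,S6}. Unreachable: {S0} — drop them.
Start with accepting vs non-accepting: {S1,S3} | {S2,S4,S5,S6}.
On input y, block {S2,S4,S5,S6} splits into {S2,S4} and {S5,S6}.
On input x, block {S1,S3} splits into {S1} and {S3}.
Refine {S2,S4} on symbol x: members go to different blocks, giving {S2} and {S4}.
No further refinement is possible. Final partition (5 blocks): {S1} | {S2} | {S5,S6} | {S3} | {S4}.
S5 and S6 lie in the same block of the stable partition, so they are equivalent — no string distinguishes them.

Yes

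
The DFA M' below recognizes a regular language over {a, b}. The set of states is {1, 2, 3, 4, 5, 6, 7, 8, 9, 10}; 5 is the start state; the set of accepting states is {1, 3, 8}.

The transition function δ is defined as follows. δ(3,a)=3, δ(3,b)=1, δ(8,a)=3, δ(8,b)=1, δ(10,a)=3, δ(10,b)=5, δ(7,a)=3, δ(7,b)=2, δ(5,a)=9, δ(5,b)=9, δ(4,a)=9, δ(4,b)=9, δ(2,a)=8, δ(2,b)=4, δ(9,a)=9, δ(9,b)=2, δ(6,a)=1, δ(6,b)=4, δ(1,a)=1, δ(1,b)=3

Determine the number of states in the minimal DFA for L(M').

4

Reachable states from the start: {1,2,3,4,5,8,9}. Unreachable: {6,7,10} — drop them.
Initial partition by acceptance: {1,3,8} | {2,4,5,9}.
Split {2,4,5,9} by δ(·,a) → {4,5,9} and {2}.
Split {4,5,9} by δ(·,b) → {4,5} and {9}.
The partition is now stable with 4 blocks: {1,3,8} | {4,5} | {2} | {9}.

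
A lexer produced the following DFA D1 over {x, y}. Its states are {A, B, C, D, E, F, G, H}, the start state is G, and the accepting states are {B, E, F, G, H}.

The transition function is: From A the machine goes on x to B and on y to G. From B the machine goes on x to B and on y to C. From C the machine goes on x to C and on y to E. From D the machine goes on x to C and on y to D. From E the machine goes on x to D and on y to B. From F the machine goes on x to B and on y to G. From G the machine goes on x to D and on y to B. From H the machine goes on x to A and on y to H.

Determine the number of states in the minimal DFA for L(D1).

4

States {A,F,H} cannot be reached from the start state, so discard them.
Initial partition by acceptance: {B,E,G} | {C,D}.
On input x, block {B,E,G} splits into {E,G} and {B}.
Refine {C,D} on symbol y: members go to different blocks, giving {C} and {D}.
The partition is now stable with 4 blocks: {E,G} | {C} | {B} | {D}.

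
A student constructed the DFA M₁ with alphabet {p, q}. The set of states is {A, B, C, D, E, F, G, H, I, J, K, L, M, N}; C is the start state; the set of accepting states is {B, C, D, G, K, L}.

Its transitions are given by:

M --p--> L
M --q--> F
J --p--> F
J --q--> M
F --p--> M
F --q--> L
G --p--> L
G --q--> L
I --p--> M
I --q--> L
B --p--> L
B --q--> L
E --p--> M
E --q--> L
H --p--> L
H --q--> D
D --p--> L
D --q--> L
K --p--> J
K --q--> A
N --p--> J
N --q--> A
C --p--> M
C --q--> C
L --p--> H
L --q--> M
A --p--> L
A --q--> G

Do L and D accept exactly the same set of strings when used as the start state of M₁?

No

Reachable states from the start: {C,D,F,H,L,M}. Unreachable: {A,B,E,G,I,J,K,N} — drop them.
Initial partition by acceptance: {C,D,L} | {F,H,M}.
Refine {C,D,L} on symbol p: members go to different blocks, giving {C,L} and {D}.
Refine {C,L} on symbol q: members go to different blocks, giving {C} and {L}.
Refine {F,H,M} on symbol p: members go to different blocks, giving {H,M} and {F}.
On input q, block {H,M} splits into {H} and {M}.
No further refinement is possible. Final partition (6 blocks): {C} | {H} | {D} | {L} | {F} | {M}.
L and D end up in different blocks, so they are distinguishable. For instance, the string 'p' is accepted from only D.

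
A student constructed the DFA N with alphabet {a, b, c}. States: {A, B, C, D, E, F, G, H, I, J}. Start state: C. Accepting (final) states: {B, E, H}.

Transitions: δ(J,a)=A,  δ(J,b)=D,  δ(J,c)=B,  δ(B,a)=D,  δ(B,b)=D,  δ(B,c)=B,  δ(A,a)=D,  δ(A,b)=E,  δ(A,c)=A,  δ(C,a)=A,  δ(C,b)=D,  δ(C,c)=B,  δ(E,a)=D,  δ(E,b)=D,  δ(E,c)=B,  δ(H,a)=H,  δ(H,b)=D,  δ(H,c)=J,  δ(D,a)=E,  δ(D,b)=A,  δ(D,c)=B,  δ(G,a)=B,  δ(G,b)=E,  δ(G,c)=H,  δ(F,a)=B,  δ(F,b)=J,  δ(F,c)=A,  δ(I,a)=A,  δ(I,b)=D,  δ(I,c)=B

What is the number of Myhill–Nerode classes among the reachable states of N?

States {F,G,H,I,J} cannot be reached from the start state, so discard them.
Start with accepting vs non-accepting: {B,E} | {A,C,D}.
Split {A,C,D} by δ(·,a) → {A,C} and {D}.
Refine {A,C} on symbol a: members go to different blocks, giving {A} and {C}.
No further refinement is possible. Final partition (4 blocks): {B,E} | {A} | {D} | {C}.

4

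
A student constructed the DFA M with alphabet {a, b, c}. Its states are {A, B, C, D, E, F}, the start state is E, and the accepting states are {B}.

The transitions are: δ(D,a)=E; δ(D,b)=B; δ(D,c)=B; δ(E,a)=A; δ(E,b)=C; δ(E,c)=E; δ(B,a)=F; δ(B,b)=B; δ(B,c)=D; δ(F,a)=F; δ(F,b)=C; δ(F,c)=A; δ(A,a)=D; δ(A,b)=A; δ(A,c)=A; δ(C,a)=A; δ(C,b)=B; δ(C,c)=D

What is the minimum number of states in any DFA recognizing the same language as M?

Every state is reachable, so we keep all 6.
Initial partition by acceptance: {B} | {A,C,D,E,F}.
Split {A,C,D,E,F} by δ(·,b) → {A,E,F} and {C,D}.
On input a, block {A,E,F} splits into {E,F} and {A}.
On input a, block {E,F} splits into {E} and {F}.
Refine {C,D} on symbol a: members go to different blocks, giving {C} and {D}.
The partition is now stable with 6 blocks: {B} | {E} | {C} | {A} | {F} | {D}.

6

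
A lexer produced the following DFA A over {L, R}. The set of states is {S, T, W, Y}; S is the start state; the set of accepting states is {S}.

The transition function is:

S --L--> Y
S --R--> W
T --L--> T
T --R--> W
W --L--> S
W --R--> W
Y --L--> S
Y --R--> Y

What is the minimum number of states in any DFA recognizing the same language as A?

First remove the unreachable states {T}; 3 states remain.
Initial partition by acceptance: {S} | {W,Y}.
The partition is now stable with 2 blocks: {S} | {W,Y}.

2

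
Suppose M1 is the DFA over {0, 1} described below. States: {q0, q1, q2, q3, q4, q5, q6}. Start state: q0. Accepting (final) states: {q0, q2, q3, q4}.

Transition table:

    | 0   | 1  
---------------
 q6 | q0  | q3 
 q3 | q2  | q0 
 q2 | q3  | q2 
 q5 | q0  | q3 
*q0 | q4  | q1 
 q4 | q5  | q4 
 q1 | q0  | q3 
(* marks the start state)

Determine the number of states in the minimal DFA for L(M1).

5

Reachable states from the start: {q0,q1,q2,q3,q4,q5}. Unreachable: {q6} — drop them.
Initial partition by acceptance: {q0,q2,q3,q4} | {q1,q5}.
On input 0, block {q0,q2,q3,q4} splits into {q0,q2,q3} and {q4}.
Refine {q0,q2,q3} on symbol 0: members go to different blocks, giving {q2,q3} and {q0}.
Split {q2,q3} by δ(·,1) → {q2} and {q3}.
The partition is now stable with 5 blocks: {q2} | {q1,q5} | {q4} | {q0} | {q3}.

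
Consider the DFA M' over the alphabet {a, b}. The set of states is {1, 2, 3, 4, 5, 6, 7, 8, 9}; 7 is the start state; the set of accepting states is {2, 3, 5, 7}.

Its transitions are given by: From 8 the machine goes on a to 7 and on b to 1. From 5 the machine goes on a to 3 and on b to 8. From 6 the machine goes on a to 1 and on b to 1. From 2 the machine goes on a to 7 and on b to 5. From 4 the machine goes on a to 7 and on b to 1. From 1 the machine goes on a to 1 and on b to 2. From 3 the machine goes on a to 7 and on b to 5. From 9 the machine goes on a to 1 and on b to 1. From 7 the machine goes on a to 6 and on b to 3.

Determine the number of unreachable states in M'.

2

No path from 7 leads to 4, 9; the other 7 states are all reachable.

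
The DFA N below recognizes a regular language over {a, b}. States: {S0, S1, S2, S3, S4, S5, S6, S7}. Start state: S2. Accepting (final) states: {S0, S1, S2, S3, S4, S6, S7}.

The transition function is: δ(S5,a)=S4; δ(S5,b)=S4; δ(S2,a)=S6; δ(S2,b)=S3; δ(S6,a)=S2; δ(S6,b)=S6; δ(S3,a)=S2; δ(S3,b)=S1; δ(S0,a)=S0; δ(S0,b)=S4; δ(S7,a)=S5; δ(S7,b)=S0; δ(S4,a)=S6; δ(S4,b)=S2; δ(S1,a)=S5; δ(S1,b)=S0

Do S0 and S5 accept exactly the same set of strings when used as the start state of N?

No

Reachable states from the start: {S0,S1,S2,S3,S4,S5,S6}. Unreachable: {S7} — drop them.
P0 = {S0,S1,S2,S3,S4,S6} | {S5}.
Refine {S0,S1,S2,S3,S4,S6} on symbol a: members go to different blocks, giving {S0,S2,S3,S4,S6} and {S1}.
Refine {S0,S2,S3,S4,S6} on symbol b: members go to different blocks, giving {S0,S2,S4,S6} and {S3}.
On input b, block {S0,S2,S4,S6} splits into {S0,S4,S6} and {S2}.
Refine {S0,S4,S6} on symbol a: members go to different blocks, giving {S0,S4} and {S6}.
On input a, block {S0,S4} splits into {S0} and {S4}.
No further refinement is possible. Final partition (7 blocks): {S0} | {S5} | {S1} | {S3} | {S2} | {S6} | {S4}.
S0 and S5 end up in different blocks, so they are distinguishable. For instance, the string 'ε' is accepted from only S0.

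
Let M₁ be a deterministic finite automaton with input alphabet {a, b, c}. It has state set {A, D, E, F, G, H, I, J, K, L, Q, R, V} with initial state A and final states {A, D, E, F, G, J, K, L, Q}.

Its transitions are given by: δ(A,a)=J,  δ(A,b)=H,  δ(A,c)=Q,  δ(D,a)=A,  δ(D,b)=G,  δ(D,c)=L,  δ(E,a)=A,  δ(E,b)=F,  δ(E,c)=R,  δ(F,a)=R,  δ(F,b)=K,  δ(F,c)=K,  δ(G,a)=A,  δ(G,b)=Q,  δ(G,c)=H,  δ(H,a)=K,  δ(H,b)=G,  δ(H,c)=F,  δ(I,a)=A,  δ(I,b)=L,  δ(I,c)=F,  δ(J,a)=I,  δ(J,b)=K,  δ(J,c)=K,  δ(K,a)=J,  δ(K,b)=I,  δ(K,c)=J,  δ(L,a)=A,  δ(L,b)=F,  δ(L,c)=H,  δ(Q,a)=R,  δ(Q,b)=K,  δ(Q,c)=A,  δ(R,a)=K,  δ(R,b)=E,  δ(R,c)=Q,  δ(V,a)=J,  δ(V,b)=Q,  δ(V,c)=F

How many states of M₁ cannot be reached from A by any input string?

2

Starting at A and following transitions, the reachable set is {A, E, F, G, H, I, J, K, L, Q, R}. That leaves D, V unreachable — 2 in total.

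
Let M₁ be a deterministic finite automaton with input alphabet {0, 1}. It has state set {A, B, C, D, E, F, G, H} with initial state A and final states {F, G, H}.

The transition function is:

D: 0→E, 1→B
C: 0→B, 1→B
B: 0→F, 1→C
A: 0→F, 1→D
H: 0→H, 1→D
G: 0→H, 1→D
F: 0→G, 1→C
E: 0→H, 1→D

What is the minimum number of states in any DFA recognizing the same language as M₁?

Initial partition by acceptance: {F,G,H} | {A,B,C,D,E}.
On input 0, block {A,B,C,D,E} splits into {A,B,E} and {C,D}.
Stable partition: {F,G,H} | {A,B,E} | {C,D} — 3 equivalence classes.

3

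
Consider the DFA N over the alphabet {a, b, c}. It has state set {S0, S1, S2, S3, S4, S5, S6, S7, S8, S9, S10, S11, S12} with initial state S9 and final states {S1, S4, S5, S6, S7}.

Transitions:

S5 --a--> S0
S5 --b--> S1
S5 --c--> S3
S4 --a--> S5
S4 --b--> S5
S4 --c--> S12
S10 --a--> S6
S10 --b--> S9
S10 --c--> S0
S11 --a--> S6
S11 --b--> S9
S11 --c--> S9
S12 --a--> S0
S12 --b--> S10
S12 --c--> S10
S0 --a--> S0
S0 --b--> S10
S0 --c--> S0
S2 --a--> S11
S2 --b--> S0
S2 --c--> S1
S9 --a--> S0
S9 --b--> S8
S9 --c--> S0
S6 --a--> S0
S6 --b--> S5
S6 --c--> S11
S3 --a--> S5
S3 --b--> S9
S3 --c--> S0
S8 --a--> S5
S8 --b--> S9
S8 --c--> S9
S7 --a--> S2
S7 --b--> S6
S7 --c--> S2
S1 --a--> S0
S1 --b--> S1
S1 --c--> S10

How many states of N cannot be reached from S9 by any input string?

4

Starting at S9 and following transitions, the reachable set is {S0, S1, S3, S5, S6, S8, S9, S10, S11}. That leaves S2, S4, S7, S12 unreachable — 4 in total.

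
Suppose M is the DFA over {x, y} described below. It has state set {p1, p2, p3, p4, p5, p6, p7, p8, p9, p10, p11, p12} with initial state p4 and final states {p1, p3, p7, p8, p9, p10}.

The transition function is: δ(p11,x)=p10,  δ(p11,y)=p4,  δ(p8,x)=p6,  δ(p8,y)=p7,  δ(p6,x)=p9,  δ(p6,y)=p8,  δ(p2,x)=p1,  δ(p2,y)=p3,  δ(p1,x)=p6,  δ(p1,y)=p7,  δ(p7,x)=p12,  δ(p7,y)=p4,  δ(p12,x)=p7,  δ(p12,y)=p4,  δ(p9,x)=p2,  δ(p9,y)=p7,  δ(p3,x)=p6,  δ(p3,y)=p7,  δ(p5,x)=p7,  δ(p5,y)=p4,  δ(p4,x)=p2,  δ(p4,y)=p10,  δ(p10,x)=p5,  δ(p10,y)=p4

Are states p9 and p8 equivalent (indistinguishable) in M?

Reachable states from the start: {p1,p2,p3,p4,p5,p6,p7,p8,p9,p10,p12}. Unreachable: {p11} — drop them.
P0 = {p1,p3,p7,p8,p9,p10} | {p2,p4,p5,p6,p12}.
Refine {p1,p3,p7,p8,p9,p10} on symbol y: members go to different blocks, giving {p1,p3,p8,p9} and {p7,p10}.
On input x, block {p2,p4,p5,p6,p12} splits into {p2,p6} and {p5,p12} and {p4}.
Stable partition: {p1,p3,p8,p9} | {p2,p6} | {p7,p10} | {p5,p12} | {p4} — 5 equivalence classes.
p9 and p8 lie in the same block of the stable partition, so they are equivalent — no string distinguishes them.

Yes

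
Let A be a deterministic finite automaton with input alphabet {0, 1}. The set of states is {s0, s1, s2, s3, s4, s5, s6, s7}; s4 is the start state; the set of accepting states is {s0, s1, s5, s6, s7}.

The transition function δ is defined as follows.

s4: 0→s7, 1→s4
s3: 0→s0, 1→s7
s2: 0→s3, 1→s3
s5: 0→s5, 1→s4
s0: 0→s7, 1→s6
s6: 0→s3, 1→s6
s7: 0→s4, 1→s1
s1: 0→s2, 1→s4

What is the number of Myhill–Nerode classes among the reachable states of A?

Reachable states from the start: {s0,s1,s2,s3,s4,s6,s7}. Unreachable: {s5} — drop them.
P0 = {s0,s1,s6,s7} | {s2,s3,s4}.
On input 0, block {s0,s1,s6,s7} splits into {s1,s6,s7} and {s0}.
Refine {s1,s6,s7} on symbol 1: members go to different blocks, giving {s6,s7} and {s1}.
Refine {s6,s7} on symbol 1: members go to different blocks, giving {s6} and {s7}.
On input 0, block {s2,s3,s4} splits into {s2} and {s3} and {s4}.
No further refinement is possible. Final partition (7 blocks): {s6} | {s2} | {s0} | {s1} | {s7} | {s3} | {s4}.

7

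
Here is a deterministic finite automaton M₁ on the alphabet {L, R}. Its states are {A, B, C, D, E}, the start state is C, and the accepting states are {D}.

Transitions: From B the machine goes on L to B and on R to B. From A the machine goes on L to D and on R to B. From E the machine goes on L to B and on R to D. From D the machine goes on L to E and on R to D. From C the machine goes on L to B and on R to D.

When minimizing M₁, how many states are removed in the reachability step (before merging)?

BFS from C reaches {B, C, D, E}; the 1 state(s) A are never visited.

1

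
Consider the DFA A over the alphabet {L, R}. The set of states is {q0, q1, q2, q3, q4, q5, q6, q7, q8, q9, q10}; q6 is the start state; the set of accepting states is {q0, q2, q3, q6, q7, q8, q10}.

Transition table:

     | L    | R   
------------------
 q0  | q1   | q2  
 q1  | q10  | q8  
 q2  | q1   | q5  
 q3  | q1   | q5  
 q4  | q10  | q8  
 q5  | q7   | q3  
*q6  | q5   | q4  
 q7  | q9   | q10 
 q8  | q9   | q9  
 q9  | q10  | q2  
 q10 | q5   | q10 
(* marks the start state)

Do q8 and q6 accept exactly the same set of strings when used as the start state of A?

First remove the unreachable states {q0}; 10 states remain.
Start with accepting vs non-accepting: {q2,q3,q6,q7,q8,q10} | {q1,q4,q5,q9}.
Split {q2,q3,q6,q7,q8,q10} by δ(·,R) → {q2,q3,q6,q8} and {q7,q10}.
Stable partition: {q2,q3,q6,q8} | {q1,q4,q5,q9} | {q7,q10} — 3 equivalence classes.
q8 and q6 lie in the same block of the stable partition, so they are equivalent — no string distinguishes them.

Yes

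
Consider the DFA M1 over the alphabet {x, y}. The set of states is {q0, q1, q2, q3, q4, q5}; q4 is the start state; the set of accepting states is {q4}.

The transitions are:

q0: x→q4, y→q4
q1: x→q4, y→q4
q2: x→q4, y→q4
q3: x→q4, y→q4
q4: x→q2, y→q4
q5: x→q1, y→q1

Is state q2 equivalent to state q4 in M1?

No

States {q0,q1,q3,q5} cannot be reached from the start state, so discard them.
P0 = {q4} | {q2}.
Stable partition: {q4} | {q2} — 2 equivalence classes.
q2 and q4 end up in different blocks, so they are distinguishable. For instance, the string 'ε' is accepted from only q4.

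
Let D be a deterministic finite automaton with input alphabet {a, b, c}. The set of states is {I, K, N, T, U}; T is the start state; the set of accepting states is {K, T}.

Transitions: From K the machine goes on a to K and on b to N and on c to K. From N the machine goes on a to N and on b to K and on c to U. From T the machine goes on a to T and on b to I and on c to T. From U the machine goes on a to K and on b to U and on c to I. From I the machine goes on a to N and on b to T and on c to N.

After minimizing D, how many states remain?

5

All states are reachable from the start state.
Start with accepting vs non-accepting: {K,T} | {I,N,U}.
On input a, block {I,N,U} splits into {I,N} and {U}.
Refine {I,N} on symbol c: members go to different blocks, giving {I} and {N}.
On input b, block {K,T} splits into {K} and {T}.
Stable partition: {K} | {I} | {U} | {N} | {T} — 5 equivalence classes.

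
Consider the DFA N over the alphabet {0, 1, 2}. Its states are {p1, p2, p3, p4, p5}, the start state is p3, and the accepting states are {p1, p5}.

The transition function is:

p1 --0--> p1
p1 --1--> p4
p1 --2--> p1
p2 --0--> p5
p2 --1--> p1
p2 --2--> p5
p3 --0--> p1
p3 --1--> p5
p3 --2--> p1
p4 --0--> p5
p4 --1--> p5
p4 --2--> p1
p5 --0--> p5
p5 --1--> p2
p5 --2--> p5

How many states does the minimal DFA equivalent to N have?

Initial partition by acceptance: {p1,p5} | {p2,p3,p4}.
The partition is now stable with 2 blocks: {p1,p5} | {p2,p3,p4}.

2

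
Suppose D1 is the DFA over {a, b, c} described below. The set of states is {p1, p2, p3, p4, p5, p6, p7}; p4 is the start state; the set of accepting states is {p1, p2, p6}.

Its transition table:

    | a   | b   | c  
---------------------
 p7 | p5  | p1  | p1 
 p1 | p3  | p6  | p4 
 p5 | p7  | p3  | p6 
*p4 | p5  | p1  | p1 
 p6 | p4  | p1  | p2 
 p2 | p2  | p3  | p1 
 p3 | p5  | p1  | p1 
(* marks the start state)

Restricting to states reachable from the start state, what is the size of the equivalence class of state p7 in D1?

P0 = {p1,p2,p6} | {p3,p4,p5,p7}.
Split {p1,p2,p6} by δ(·,a) → {p1,p6} and {p2}.
Refine {p1,p6} on symbol c: members go to different blocks, giving {p1} and {p6}.
Refine {p3,p4,p5,p7} on symbol b: members go to different blocks, giving {p3,p4,p7} and {p5}.
No further refinement is possible. Final partition (5 blocks): {p1} | {p3,p4,p7} | {p2} | {p6} | {p5}.
State p7 belongs to the block {p3,p4,p7}, which has 3 states.

3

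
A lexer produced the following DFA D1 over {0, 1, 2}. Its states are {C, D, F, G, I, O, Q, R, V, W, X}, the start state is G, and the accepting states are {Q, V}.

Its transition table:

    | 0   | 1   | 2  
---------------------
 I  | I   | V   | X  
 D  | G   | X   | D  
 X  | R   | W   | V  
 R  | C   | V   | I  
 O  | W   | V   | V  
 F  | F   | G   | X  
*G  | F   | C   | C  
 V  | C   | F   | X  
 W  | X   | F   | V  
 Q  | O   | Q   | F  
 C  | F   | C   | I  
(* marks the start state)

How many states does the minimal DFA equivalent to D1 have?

8

States {D,O,Q} cannot be reached from the start state, so discard them.
P0 = {V} | {C,F,G,I,R,W,X}.
Refine {C,F,G,I,R,W,X} on symbol 1: members go to different blocks, giving {C,F,G,W,X} and {I,R}.
Refine {C,F,G,W,X} on symbol 0: members go to different blocks, giving {C,F,G,W} and {X}.
On input 0, block {C,F,G,W} splits into {C,F,G} and {W}.
Refine {C,F,G} on symbol 2: members go to different blocks, giving {F} and {G} and {C}.
Split {I,R} by δ(·,0) → {R} and {I}.
No further refinement is possible. Final partition (8 blocks): {V} | {F} | {R} | {X} | {W} | {G} | {C} | {I}.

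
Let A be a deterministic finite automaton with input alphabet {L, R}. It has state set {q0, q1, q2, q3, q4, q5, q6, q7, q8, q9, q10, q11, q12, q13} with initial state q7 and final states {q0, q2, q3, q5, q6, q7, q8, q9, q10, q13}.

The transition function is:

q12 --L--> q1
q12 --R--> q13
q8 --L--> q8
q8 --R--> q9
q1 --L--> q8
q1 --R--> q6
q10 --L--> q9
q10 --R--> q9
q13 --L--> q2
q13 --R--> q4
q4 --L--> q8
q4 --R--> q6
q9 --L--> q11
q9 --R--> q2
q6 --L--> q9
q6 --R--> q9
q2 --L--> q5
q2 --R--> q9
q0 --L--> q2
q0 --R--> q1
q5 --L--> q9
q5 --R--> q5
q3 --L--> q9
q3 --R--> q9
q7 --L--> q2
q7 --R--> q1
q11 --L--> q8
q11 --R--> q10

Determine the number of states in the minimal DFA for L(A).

7

Reachable states from the start: {q1,q2,q5,q6,q7,q8,q9,q10,q11}. Unreachable: {q0,q3,q4,q12,q13} — drop them.
P0 = {q2,q5,q6,q7,q8,q9,q10} | {q1,q11}.
Refine {q2,q5,q6,q7,q8,q9,q10} on symbol L: members go to different blocks, giving {q2,q5,q6,q7,q8,q10} and {q9}.
On input L, block {q2,q5,q6,q7,q8,q10} splits into {q2,q7,q8} and {q5,q6,q10}.
On input L, block {q2,q7,q8} splits into {q7,q8} and {q2}.
Split {q7,q8} by δ(·,L) → {q7} and {q8}.
On input R, block {q5,q6,q10} splits into {q6,q10} and {q5}.
Stable partition: {q7} | {q1,q11} | {q9} | {q6,q10} | {q2} | {q8} | {q5} — 7 equivalence classes.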